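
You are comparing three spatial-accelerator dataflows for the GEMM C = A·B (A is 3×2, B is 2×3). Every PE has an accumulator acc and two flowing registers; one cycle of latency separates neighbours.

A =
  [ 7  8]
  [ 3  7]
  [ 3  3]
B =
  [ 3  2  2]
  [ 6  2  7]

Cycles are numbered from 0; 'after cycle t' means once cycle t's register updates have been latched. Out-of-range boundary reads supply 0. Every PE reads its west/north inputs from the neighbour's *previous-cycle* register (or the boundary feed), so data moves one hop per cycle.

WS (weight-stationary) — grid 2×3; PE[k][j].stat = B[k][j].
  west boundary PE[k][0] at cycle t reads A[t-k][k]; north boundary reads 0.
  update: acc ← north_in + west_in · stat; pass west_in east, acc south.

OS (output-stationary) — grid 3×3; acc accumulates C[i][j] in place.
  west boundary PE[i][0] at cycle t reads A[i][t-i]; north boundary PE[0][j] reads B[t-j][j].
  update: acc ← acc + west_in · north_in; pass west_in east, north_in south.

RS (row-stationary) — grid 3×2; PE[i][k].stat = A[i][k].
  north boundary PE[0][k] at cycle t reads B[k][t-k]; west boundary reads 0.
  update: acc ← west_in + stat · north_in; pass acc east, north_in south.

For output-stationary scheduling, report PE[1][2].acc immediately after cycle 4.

PE[1][2].acc = 55

OS 3×3: PE[1][2] cycle-by-cycle (with neighbour feeds):
  cycle 0: PE[0][2] → acc 0, east 0, south 0
  cycle 0: PE[1][1] → acc 0, east 0, south 0
  cycle 0: PE[1][2] → acc 0, east 0, south 0
  cycle 1: PE[0][2] → acc 0, east 0, south 0
  cycle 1: PE[1][1] → acc 0, east 0, south 0
  cycle 1: PE[1][2] → acc 0, east 0, south 0
  cycle 2: PE[0][2] → acc 14, east 7, south 2
  cycle 2: PE[1][1] → acc 6, east 3, south 2
  cycle 2: PE[1][2] → acc 0, east 0, south 0
  cycle 3: PE[0][2] → acc 70, east 8, south 7
  cycle 3: PE[1][1] → acc 20, east 7, south 2
  cycle 3: PE[1][2] → acc 6, east 3, south 2
  cycle 4: PE[0][2] → acc 70, east 0, south 0
  cycle 4: PE[1][1] → acc 20, east 0, south 0
  cycle 4: PE[1][2] → acc 55, east 7, south 7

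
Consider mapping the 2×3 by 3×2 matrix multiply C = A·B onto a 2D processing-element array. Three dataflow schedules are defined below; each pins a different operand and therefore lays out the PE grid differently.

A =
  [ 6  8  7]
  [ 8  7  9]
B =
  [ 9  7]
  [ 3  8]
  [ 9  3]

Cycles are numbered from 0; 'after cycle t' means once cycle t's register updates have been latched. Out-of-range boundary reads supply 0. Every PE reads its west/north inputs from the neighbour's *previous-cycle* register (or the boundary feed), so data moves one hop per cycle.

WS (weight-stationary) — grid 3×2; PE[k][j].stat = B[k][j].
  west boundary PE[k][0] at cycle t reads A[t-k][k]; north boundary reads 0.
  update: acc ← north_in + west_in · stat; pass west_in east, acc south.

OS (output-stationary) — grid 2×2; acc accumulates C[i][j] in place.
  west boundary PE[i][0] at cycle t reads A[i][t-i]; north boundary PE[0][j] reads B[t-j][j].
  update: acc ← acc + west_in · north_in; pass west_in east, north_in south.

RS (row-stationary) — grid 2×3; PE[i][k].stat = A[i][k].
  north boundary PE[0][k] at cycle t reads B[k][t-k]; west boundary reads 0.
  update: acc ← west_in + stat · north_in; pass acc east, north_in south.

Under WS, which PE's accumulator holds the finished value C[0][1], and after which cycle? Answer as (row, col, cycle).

(row, col, cycle) = (2, 1, 3)

WS: C[0][1] accumulates in PE[2][1]:
  0: (2,1).acc=0  regs=<0,0>
  1: (2,1).acc=0  regs=<0,0>
  2: (2,1).acc=0  regs=<0,0>
  3: (2,1).acc=127  regs=<7,127>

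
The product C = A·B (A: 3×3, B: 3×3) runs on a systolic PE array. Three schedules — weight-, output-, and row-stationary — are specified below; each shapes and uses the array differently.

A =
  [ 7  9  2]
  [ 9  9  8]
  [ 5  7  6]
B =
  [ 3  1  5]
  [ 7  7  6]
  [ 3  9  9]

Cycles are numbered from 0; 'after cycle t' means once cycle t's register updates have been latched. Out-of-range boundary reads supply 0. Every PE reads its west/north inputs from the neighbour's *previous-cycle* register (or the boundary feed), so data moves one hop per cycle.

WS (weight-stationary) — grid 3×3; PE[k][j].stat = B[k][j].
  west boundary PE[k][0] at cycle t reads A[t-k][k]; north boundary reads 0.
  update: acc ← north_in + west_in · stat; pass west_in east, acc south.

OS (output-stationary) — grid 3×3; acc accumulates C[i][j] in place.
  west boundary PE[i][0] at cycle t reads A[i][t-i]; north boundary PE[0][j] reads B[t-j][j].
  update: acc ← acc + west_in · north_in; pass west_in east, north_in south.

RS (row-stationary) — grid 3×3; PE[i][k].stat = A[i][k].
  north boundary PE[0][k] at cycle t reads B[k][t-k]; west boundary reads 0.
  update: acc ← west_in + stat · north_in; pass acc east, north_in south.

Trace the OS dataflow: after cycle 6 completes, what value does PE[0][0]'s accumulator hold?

PE[0][0].acc = 90

OS on a 3×3 grid — tracing PE[0][0] and its feeders:
  [0] (0,0) acc=21 (h:7 v:3)
  [1] (0,0) acc=84 (h:9 v:7)
  [2] (0,0) acc=90 (h:2 v:3)
  [3] (0,0) acc=90 (h:0 v:0)
  [4] (0,0) acc=90 (h:0 v:0)
  [5] (0,0) acc=90 (h:0 v:0)
  [6] (0,0) acc=90 (h:0 v:0)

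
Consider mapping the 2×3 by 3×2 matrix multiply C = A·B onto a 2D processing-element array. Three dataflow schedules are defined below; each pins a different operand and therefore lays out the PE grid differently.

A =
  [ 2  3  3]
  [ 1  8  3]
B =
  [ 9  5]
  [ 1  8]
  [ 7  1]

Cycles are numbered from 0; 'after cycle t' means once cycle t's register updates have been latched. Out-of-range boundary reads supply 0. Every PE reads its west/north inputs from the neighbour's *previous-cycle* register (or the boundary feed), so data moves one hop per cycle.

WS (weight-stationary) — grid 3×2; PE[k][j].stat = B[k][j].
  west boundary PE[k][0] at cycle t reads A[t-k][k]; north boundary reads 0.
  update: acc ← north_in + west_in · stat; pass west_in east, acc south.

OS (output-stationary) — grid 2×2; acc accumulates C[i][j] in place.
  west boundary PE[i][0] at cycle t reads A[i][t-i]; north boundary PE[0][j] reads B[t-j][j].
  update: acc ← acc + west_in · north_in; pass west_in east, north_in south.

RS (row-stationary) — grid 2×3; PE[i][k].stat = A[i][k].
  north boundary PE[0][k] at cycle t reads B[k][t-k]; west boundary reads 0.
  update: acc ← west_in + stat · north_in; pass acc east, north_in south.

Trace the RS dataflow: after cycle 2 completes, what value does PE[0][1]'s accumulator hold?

RS 2×3: PE[0][1] cycle-by-cycle (with neighbour feeds):
  [0] (0,0) acc=18 (h:18 v:9)
  [0] (0,1) acc=0 (h:0 v:0)
  [1] (0,0) acc=10 (h:10 v:5)
  [1] (0,1) acc=21 (h:21 v:1)
  [2] (0,0) acc=0 (h:0 v:0)
  [2] (0,1) acc=34 (h:34 v:8)

PE[0][1].acc = 34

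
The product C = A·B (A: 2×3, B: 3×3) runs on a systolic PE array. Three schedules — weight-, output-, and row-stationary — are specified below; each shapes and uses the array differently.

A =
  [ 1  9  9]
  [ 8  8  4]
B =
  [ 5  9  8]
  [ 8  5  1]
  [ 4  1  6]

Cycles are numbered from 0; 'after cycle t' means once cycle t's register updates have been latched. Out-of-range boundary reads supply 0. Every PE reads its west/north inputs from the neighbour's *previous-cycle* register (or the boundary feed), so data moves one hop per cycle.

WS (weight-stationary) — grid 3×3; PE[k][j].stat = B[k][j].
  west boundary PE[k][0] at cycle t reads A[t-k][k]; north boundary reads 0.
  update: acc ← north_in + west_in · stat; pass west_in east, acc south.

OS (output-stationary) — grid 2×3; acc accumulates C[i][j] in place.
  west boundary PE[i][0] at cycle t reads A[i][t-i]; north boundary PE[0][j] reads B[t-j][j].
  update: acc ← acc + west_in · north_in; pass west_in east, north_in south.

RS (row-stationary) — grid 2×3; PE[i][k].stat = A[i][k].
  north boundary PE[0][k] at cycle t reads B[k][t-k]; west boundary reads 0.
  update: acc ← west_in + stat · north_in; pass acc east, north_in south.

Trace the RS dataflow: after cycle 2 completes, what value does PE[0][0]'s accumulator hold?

RS 2×3: PE[0][0] cycle-by-cycle (with neighbour feeds):
  t=0 PE[0][0]: acc=5 h=5 v=5
  t=1 PE[0][0]: acc=9 h=9 v=9
  t=2 PE[0][0]: acc=8 h=8 v=8

PE[0][0].acc = 8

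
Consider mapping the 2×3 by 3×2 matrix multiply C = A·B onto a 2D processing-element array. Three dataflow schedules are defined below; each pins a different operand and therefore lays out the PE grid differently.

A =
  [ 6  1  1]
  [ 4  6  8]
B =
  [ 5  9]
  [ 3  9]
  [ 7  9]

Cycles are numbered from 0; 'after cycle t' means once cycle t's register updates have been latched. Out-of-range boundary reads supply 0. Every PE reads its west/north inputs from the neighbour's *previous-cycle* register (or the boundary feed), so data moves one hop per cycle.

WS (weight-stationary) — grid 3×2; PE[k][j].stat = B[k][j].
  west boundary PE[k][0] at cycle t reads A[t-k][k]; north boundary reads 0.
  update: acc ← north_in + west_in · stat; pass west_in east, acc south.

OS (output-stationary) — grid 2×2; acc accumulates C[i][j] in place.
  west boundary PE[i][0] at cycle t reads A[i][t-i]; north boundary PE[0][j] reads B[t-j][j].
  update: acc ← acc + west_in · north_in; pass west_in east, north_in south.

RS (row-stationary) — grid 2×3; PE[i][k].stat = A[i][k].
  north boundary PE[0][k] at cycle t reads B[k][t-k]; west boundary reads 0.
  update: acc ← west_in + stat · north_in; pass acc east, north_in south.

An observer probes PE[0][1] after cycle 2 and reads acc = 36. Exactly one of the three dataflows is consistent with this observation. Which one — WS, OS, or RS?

dataflow = WS

WS [3×2] PE[0][1] across cycles:
  0: (0,1).acc=0  regs=<0,0>
  1: (0,1).acc=54  regs=<6,54>
  2: (0,1).acc=36  regs=<4,36>
OS [2×2] PE[0][1] across cycles:
  0: (0,1).acc=0  regs=<0,0>
  1: (0,1).acc=54  regs=<6,9>
  2: (0,1).acc=63  regs=<1,9>
RS [2×3] PE[0][1] across cycles:
  0: (0,1).acc=0  regs=<0,0>
  1: (0,1).acc=33  regs=<33,3>
  2: (0,1).acc=63  regs=<63,9>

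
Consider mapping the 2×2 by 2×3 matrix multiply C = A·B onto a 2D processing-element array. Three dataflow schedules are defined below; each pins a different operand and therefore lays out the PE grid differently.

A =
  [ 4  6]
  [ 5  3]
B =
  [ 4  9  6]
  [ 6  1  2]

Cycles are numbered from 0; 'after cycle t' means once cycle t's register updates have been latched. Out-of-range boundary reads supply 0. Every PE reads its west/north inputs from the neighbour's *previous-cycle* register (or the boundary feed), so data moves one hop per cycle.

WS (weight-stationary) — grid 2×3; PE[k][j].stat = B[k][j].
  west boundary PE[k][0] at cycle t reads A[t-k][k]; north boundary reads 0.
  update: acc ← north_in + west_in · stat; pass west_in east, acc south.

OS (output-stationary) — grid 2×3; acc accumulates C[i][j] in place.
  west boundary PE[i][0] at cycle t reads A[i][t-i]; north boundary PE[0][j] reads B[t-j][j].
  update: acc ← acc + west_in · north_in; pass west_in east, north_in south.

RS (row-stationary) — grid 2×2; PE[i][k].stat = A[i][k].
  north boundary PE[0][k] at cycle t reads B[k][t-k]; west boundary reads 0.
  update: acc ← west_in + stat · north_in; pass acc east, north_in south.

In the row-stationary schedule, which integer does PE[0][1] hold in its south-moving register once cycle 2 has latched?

RS on a 2×2 grid — tracing PE[0][1] and its feeders:
  cycle 0: PE[0][0] → acc 16, east 16, south 4
  cycle 0: PE[0][1] → acc 0, east 0, south 0
  cycle 1: PE[0][0] → acc 36, east 36, south 9
  cycle 1: PE[0][1] → acc 52, east 52, south 6
  cycle 2: PE[0][0] → acc 24, east 24, south 6
  cycle 2: PE[0][1] → acc 42, east 42, south 1

register = 1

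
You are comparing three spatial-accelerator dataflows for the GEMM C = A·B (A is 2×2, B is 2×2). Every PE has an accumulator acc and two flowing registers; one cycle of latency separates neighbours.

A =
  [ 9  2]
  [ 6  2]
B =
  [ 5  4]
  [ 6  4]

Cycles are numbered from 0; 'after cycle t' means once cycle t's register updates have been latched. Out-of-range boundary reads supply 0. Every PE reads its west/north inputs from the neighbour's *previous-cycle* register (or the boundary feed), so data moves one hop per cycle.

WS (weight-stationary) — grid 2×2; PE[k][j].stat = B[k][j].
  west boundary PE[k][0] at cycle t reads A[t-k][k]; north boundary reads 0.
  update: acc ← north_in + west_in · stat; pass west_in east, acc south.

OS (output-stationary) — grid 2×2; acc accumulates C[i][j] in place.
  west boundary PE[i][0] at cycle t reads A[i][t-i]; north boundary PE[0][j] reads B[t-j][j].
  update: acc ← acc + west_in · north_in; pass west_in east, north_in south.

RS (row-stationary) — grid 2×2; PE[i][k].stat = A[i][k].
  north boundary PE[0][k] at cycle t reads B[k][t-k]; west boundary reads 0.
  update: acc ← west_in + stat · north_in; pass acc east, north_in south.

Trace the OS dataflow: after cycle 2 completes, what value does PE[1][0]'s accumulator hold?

Tracing OS — 2×2 array, target PE[1][0]:
  t=0 PE[0][0]: acc=45 h=9 v=5
  t=0 PE[1][0]: acc=0 h=0 v=0
  t=1 PE[0][0]: acc=57 h=2 v=6
  t=1 PE[1][0]: acc=30 h=6 v=5
  t=2 PE[0][0]: acc=57 h=0 v=0
  t=2 PE[1][0]: acc=42 h=2 v=6

PE[1][0].acc = 42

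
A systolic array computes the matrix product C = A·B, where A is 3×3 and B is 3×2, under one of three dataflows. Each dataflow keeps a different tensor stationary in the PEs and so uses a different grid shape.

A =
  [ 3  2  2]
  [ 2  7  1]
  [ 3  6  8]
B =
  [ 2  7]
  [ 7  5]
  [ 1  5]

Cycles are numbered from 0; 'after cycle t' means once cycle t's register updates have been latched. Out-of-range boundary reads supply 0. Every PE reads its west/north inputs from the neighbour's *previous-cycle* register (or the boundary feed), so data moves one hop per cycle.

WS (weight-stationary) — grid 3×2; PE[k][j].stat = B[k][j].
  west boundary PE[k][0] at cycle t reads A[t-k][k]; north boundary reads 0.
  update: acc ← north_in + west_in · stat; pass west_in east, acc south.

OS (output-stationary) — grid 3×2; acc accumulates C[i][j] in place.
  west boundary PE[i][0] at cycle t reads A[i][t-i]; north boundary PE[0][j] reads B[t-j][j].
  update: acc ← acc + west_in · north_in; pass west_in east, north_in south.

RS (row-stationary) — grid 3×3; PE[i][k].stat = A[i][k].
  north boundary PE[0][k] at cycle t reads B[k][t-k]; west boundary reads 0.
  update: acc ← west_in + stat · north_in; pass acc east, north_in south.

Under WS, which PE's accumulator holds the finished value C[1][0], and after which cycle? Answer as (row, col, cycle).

(row, col, cycle) = (2, 0, 3)

WS: C[1][0] accumulates in PE[2][0]:
  @0  [2,0]  acc 0  |  →0  ↓0
  @1  [2,0]  acc 0  |  →0  ↓0
  @2  [2,0]  acc 22  |  →2  ↓22
  @3  [2,0]  acc 54  |  →1  ↓54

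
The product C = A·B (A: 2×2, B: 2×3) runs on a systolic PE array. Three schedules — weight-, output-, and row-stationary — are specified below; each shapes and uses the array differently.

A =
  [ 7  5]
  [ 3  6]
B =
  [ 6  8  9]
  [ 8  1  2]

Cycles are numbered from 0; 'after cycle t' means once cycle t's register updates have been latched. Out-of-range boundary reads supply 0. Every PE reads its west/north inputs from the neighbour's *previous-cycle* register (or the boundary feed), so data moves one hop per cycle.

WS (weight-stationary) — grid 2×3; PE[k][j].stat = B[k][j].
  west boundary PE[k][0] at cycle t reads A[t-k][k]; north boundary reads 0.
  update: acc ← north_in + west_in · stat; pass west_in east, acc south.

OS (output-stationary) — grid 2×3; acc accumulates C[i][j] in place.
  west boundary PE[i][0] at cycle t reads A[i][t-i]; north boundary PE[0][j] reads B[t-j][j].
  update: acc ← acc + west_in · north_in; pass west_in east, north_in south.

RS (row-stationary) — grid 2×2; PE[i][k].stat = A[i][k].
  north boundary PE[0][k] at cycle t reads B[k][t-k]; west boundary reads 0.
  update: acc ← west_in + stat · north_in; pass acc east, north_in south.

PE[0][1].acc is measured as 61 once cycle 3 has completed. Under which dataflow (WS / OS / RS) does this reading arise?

WS [2×3] PE[0][1] across cycles:
  c0 r0c1: 0 / 0 / 0
  c1 r0c1: 56 / 7 / 56
  c2 r0c1: 24 / 3 / 24
  c3 r0c1: 0 / 0 / 0
OS [2×3] PE[0][1] across cycles:
  c0 r0c1: 0 / 0 / 0
  c1 r0c1: 56 / 7 / 8
  c2 r0c1: 61 / 5 / 1
  c3 r0c1: 61 / 0 / 0
RS [2×2] PE[0][1] across cycles:
  c0 r0c1: 0 / 0 / 0
  c1 r0c1: 82 / 82 / 8
  c2 r0c1: 61 / 61 / 1
  c3 r0c1: 73 / 73 / 2

dataflow = OS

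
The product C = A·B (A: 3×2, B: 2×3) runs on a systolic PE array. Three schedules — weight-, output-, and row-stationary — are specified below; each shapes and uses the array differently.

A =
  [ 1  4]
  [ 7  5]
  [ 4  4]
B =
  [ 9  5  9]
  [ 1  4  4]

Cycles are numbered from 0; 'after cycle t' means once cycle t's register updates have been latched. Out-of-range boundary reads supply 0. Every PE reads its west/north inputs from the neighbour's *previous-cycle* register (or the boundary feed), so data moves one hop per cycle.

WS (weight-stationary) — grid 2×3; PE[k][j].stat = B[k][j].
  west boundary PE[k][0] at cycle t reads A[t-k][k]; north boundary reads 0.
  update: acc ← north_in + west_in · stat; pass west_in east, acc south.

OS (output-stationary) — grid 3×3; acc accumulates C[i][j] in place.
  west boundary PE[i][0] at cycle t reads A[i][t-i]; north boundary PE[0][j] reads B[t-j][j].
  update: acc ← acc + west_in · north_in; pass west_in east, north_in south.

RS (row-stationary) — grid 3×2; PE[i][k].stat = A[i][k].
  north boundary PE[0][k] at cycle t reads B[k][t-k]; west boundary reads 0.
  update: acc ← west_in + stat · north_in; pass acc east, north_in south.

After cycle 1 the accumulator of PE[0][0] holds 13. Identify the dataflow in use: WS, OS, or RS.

dataflow = OS

WS [2×3] PE[0][0] across cycles:
  c0 r0c0: 9 / 1 / 9
  c1 r0c0: 63 / 7 / 63
OS [3×3] PE[0][0] across cycles:
  c0 r0c0: 9 / 1 / 9
  c1 r0c0: 13 / 4 / 1
RS [3×2] PE[0][0] across cycles:
  c0 r0c0: 9 / 9 / 9
  c1 r0c0: 5 / 5 / 5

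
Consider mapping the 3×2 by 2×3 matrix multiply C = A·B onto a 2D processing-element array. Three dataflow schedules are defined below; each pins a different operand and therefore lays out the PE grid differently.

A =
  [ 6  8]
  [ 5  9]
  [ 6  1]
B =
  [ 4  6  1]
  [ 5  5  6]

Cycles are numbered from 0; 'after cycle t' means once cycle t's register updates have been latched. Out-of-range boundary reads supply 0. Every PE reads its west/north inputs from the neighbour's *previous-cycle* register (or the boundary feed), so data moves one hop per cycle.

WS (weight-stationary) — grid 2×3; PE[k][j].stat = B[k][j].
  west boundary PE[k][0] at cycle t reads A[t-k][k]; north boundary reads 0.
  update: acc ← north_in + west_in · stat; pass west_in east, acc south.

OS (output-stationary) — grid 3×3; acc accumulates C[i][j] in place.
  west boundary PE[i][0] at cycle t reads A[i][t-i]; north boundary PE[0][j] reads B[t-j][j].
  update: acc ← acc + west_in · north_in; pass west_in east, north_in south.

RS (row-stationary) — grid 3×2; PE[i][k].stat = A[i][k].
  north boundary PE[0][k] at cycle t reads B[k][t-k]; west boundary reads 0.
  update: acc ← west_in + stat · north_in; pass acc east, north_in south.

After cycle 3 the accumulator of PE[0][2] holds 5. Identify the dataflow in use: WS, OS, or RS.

dataflow = WS

— WS: 2×3; PE[0][2] trace:
  after 0 — PE[0][2] acc=0, pass-E 0, pass-S 0
  after 1 — PE[0][2] acc=0, pass-E 0, pass-S 0
  after 2 — PE[0][2] acc=6, pass-E 6, pass-S 6
  after 3 — PE[0][2] acc=5, pass-E 5, pass-S 5
— OS: 3×3; PE[0][2] trace:
  after 0 — PE[0][2] acc=0, pass-E 0, pass-S 0
  after 1 — PE[0][2] acc=0, pass-E 0, pass-S 0
  after 2 — PE[0][2] acc=6, pass-E 6, pass-S 1
  after 3 — PE[0][2] acc=54, pass-E 8, pass-S 6
— RS: 3×2 array has no PE[0][2].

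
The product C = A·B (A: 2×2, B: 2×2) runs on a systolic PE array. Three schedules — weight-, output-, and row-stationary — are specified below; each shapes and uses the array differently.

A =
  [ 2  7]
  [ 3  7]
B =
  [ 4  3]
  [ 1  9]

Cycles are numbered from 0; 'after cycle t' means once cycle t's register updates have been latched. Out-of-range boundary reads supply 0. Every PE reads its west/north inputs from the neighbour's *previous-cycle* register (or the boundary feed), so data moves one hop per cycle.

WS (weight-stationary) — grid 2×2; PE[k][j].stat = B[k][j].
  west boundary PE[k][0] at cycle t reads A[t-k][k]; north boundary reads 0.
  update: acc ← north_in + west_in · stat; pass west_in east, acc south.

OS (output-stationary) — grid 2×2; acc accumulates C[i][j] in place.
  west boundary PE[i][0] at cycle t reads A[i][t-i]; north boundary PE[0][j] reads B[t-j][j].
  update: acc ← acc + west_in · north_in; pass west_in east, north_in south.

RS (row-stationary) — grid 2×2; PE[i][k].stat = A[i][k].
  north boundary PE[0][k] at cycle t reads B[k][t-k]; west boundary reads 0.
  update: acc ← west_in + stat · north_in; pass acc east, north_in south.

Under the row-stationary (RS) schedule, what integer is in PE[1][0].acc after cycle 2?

RS on a 2×2 grid — tracing PE[1][0] and its feeders:
  cycle 0: PE[0][0] → acc 8, east 8, south 4
  cycle 0: PE[1][0] → acc 0, east 0, south 0
  cycle 1: PE[0][0] → acc 6, east 6, south 3
  cycle 1: PE[1][0] → acc 12, east 12, south 4
  cycle 2: PE[0][0] → acc 0, east 0, south 0
  cycle 2: PE[1][0] → acc 9, east 9, south 3

PE[1][0].acc = 9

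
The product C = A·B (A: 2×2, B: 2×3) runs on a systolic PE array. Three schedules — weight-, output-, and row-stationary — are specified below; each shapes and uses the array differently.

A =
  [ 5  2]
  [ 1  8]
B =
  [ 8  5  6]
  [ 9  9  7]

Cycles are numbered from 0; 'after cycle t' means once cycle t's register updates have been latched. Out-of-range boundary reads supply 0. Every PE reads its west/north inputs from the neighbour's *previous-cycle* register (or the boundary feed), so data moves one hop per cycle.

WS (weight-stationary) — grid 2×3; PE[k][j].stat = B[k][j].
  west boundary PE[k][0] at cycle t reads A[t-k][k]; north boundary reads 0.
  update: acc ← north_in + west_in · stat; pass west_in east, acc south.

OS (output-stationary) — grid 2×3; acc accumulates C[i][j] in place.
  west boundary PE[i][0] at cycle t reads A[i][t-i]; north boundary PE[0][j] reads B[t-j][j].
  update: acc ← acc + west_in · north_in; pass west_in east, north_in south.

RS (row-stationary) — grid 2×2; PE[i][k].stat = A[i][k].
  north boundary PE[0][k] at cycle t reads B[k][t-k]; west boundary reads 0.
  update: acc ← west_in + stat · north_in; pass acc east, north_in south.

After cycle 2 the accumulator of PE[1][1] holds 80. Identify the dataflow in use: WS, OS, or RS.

— WS: 2×3; PE[1][1] trace:
  cycle 0: PE[1][1] → acc 0, east 0, south 0
  cycle 1: PE[1][1] → acc 0, east 0, south 0
  cycle 2: PE[1][1] → acc 43, east 2, south 43
— OS: 2×3; PE[1][1] trace:
  cycle 0: PE[1][1] → acc 0, east 0, south 0
  cycle 1: PE[1][1] → acc 0, east 0, south 0
  cycle 2: PE[1][1] → acc 5, east 1, south 5
— RS: 2×2; PE[1][1] trace:
  cycle 0: PE[1][1] → acc 0, east 0, south 0
  cycle 1: PE[1][1] → acc 0, east 0, south 0
  cycle 2: PE[1][1] → acc 80, east 80, south 9

dataflow = RS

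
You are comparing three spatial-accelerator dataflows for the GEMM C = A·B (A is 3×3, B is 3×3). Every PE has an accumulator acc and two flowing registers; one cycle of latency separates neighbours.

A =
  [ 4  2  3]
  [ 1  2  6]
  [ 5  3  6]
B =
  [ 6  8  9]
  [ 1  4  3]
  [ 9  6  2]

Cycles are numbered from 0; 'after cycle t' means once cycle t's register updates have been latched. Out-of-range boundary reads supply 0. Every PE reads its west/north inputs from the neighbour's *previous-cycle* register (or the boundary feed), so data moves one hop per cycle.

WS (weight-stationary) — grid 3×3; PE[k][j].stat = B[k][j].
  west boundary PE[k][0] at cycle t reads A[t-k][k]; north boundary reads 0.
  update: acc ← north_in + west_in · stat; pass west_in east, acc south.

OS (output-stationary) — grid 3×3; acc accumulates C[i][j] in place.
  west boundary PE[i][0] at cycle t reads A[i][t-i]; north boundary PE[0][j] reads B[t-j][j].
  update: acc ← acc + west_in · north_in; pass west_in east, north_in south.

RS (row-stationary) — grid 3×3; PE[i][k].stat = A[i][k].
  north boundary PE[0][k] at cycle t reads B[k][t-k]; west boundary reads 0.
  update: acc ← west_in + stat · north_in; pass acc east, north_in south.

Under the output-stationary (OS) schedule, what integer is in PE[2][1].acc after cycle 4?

PE[2][1].acc = 52

OS on a 3×3 grid — tracing PE[2][1] and its feeders:
  after 0 — PE[1][1] acc=0, pass-E 0, pass-S 0
  after 0 — PE[2][0] acc=0, pass-E 0, pass-S 0
  after 0 — PE[2][1] acc=0, pass-E 0, pass-S 0
  after 1 — PE[1][1] acc=0, pass-E 0, pass-S 0
  after 1 — PE[2][0] acc=0, pass-E 0, pass-S 0
  after 1 — PE[2][1] acc=0, pass-E 0, pass-S 0
  after 2 — PE[1][1] acc=8, pass-E 1, pass-S 8
  after 2 — PE[2][0] acc=30, pass-E 5, pass-S 6
  after 2 — PE[2][1] acc=0, pass-E 0, pass-S 0
  after 3 — PE[1][1] acc=16, pass-E 2, pass-S 4
  after 3 — PE[2][0] acc=33, pass-E 3, pass-S 1
  after 3 — PE[2][1] acc=40, pass-E 5, pass-S 8
  after 4 — PE[1][1] acc=52, pass-E 6, pass-S 6
  after 4 — PE[2][0] acc=87, pass-E 6, pass-S 9
  after 4 — PE[2][1] acc=52, pass-E 3, pass-S 4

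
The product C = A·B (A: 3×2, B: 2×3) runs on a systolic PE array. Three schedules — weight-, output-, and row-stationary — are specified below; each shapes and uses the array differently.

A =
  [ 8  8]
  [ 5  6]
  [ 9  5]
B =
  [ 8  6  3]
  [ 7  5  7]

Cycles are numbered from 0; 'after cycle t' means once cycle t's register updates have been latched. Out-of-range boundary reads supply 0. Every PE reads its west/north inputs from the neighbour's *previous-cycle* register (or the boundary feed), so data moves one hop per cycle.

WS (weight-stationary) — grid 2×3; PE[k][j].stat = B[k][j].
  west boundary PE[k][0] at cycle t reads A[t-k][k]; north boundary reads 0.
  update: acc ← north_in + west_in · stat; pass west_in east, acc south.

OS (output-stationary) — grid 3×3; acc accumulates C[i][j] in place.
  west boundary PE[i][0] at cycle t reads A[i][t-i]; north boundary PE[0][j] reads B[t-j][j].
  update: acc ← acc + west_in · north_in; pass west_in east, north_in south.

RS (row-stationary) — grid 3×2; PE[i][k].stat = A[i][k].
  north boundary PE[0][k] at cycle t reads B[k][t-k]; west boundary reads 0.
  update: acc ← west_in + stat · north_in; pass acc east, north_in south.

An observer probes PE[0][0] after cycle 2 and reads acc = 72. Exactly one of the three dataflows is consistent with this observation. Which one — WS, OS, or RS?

WS [2×3] PE[0][0] across cycles:
  cycle 0: PE[0][0] → acc 64, east 8, south 64
  cycle 1: PE[0][0] → acc 40, east 5, south 40
  cycle 2: PE[0][0] → acc 72, east 9, south 72
OS [3×3] PE[0][0] across cycles:
  cycle 0: PE[0][0] → acc 64, east 8, south 8
  cycle 1: PE[0][0] → acc 120, east 8, south 7
  cycle 2: PE[0][0] → acc 120, east 0, south 0
RS [3×2] PE[0][0] across cycles:
  cycle 0: PE[0][0] → acc 64, east 64, south 8
  cycle 1: PE[0][0] → acc 48, east 48, south 6
  cycle 2: PE[0][0] → acc 24, east 24, south 3

dataflow = WS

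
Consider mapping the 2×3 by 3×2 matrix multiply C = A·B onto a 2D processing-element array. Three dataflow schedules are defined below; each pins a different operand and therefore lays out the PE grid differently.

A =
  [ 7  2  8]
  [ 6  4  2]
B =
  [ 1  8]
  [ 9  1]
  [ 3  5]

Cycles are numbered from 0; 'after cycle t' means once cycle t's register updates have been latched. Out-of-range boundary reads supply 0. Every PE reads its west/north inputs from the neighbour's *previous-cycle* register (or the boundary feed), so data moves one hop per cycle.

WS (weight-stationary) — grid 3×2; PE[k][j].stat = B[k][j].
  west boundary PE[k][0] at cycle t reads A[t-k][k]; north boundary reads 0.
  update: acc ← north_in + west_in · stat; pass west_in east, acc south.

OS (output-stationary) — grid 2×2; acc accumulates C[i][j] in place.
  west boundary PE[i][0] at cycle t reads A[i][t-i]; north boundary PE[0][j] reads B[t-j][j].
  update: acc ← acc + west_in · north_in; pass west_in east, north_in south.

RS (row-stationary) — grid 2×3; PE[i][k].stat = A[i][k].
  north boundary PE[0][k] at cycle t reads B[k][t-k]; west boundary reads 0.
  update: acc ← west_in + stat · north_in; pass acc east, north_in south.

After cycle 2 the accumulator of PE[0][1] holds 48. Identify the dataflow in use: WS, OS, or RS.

WS [3×2] PE[0][1] across cycles:
  t=0 PE[0][1]: acc=0 h=0 v=0
  t=1 PE[0][1]: acc=56 h=7 v=56
  t=2 PE[0][1]: acc=48 h=6 v=48
OS [2×2] PE[0][1] across cycles:
  t=0 PE[0][1]: acc=0 h=0 v=0
  t=1 PE[0][1]: acc=56 h=7 v=8
  t=2 PE[0][1]: acc=58 h=2 v=1
RS [2×3] PE[0][1] across cycles:
  t=0 PE[0][1]: acc=0 h=0 v=0
  t=1 PE[0][1]: acc=25 h=25 v=9
  t=2 PE[0][1]: acc=58 h=58 v=1

dataflow = WS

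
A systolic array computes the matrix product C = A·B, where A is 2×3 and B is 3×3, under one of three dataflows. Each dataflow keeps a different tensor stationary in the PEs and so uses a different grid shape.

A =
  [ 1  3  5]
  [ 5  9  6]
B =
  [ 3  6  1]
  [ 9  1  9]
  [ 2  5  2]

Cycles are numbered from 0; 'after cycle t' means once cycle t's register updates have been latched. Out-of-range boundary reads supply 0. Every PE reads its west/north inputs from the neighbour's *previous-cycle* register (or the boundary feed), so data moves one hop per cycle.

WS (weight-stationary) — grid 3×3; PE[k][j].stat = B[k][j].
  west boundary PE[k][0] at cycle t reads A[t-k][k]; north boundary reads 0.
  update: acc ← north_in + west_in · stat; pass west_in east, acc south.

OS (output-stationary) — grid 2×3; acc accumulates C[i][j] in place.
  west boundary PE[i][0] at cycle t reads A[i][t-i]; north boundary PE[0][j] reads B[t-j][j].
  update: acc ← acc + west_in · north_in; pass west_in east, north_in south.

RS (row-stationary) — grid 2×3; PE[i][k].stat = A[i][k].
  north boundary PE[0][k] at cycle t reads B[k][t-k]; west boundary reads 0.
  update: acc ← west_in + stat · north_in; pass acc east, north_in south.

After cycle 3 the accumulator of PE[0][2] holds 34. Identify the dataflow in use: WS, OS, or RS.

WS (3×3 grid), PE[0][2]:
  c0 r0c2: 0 / 0 / 0
  c1 r0c2: 0 / 0 / 0
  c2 r0c2: 1 / 1 / 1
  c3 r0c2: 5 / 5 / 5
OS (2×3 grid), PE[0][2]:
  c0 r0c2: 0 / 0 / 0
  c1 r0c2: 0 / 0 / 0
  c2 r0c2: 1 / 1 / 1
  c3 r0c2: 28 / 3 / 9
RS (2×3 grid), PE[0][2]:
  c0 r0c2: 0 / 0 / 0
  c1 r0c2: 0 / 0 / 0
  c2 r0c2: 40 / 40 / 2
  c3 r0c2: 34 / 34 / 5

dataflow = RS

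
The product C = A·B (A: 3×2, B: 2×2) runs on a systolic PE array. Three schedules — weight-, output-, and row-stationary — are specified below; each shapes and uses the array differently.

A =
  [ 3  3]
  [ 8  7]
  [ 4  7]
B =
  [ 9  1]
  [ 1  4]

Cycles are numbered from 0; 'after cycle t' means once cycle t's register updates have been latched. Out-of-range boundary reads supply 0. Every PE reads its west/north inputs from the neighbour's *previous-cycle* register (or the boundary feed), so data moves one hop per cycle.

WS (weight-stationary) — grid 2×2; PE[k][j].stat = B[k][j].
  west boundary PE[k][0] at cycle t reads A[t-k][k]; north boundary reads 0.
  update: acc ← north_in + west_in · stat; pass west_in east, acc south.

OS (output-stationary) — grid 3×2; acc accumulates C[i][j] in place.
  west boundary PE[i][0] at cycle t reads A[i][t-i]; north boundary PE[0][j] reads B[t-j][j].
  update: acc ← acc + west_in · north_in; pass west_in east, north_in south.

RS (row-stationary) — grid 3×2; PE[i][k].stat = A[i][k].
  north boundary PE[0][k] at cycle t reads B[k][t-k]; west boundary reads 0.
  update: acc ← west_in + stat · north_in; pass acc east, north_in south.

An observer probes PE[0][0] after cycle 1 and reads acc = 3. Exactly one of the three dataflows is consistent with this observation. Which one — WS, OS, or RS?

dataflow = RS

Under WS (2×2), PE[0][0]:
  0: (0,0).acc=27  regs=<3,27>
  1: (0,0).acc=72  regs=<8,72>
Under OS (3×2), PE[0][0]:
  0: (0,0).acc=27  regs=<3,9>
  1: (0,0).acc=30  regs=<3,1>
Under RS (3×2), PE[0][0]:
  0: (0,0).acc=27  regs=<27,9>
  1: (0,0).acc=3  regs=<3,1>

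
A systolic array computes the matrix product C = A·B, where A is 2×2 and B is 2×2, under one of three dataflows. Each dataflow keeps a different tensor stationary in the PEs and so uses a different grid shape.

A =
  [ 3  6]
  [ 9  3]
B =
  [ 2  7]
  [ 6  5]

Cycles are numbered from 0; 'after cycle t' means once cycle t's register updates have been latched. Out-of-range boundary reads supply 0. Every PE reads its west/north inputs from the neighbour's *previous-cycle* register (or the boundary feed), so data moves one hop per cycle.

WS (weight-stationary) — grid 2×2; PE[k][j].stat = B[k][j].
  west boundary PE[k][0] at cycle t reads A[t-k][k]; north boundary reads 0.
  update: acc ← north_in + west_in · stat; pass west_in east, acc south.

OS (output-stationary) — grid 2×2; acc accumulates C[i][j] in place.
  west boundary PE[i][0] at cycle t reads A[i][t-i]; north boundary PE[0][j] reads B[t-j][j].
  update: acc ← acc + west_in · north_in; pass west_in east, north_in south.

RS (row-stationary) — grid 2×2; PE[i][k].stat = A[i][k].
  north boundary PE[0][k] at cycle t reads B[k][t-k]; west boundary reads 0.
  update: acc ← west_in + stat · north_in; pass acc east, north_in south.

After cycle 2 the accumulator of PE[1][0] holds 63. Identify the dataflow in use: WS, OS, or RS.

— WS: 2×2; PE[1][0] trace:
  [0] (1,0) acc=0 (h:0 v:0)
  [1] (1,0) acc=42 (h:6 v:42)
  [2] (1,0) acc=36 (h:3 v:36)
— OS: 2×2; PE[1][0] trace:
  [0] (1,0) acc=0 (h:0 v:0)
  [1] (1,0) acc=18 (h:9 v:2)
  [2] (1,0) acc=36 (h:3 v:6)
— RS: 2×2; PE[1][0] trace:
  [0] (1,0) acc=0 (h:0 v:0)
  [1] (1,0) acc=18 (h:18 v:2)
  [2] (1,0) acc=63 (h:63 v:7)

dataflow = RS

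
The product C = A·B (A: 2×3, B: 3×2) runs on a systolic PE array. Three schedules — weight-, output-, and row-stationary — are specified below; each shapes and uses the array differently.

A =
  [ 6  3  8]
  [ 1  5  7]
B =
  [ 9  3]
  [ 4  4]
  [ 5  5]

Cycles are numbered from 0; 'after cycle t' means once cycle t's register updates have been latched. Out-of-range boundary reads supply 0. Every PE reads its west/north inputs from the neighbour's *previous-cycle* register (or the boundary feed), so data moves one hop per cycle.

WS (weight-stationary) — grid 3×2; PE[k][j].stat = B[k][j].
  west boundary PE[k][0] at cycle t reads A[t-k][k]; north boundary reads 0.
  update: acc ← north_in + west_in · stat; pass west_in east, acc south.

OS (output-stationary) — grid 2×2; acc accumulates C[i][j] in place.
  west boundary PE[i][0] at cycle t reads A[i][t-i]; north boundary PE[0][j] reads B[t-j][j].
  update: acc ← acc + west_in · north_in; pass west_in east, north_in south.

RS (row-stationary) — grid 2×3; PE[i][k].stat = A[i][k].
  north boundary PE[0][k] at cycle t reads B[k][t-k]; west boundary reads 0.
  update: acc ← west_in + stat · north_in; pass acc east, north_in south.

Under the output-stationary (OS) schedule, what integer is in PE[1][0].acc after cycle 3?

PE[1][0].acc = 64

OS (2×2). Following PE[1][0] plus its west/north inputs:
  0: (0,0).acc=54  regs=<6,9>
  0: (1,0).acc=0  regs=<0,0>
  1: (0,0).acc=66  regs=<3,4>
  1: (1,0).acc=9  regs=<1,9>
  2: (0,0).acc=106  regs=<8,5>
  2: (1,0).acc=29  regs=<5,4>
  3: (0,0).acc=106  regs=<0,0>
  3: (1,0).acc=64  regs=<7,5>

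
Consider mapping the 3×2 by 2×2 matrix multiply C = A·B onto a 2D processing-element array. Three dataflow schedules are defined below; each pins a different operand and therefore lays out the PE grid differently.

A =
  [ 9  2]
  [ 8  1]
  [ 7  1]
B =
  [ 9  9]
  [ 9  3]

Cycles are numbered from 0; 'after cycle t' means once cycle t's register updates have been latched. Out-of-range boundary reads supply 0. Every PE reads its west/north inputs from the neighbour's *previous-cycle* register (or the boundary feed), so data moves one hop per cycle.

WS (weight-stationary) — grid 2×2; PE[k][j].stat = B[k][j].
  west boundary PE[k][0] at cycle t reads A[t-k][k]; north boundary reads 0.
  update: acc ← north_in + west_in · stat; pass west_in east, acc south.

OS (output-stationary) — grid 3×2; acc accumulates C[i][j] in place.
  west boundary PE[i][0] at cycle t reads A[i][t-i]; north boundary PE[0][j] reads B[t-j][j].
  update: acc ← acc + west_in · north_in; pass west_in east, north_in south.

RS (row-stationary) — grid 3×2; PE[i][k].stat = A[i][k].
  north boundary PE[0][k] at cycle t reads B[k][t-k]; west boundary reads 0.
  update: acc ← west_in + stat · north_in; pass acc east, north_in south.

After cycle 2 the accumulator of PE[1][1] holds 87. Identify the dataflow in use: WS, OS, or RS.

— WS: 2×2; PE[1][1] trace:
  c0 r1c1: 0 / 0 / 0
  c1 r1c1: 0 / 0 / 0
  c2 r1c1: 87 / 2 / 87
— OS: 3×2; PE[1][1] trace:
  c0 r1c1: 0 / 0 / 0
  c1 r1c1: 0 / 0 / 0
  c2 r1c1: 72 / 8 / 9
— RS: 3×2; PE[1][1] trace:
  c0 r1c1: 0 / 0 / 0
  c1 r1c1: 0 / 0 / 0
  c2 r1c1: 81 / 81 / 9

dataflow = WS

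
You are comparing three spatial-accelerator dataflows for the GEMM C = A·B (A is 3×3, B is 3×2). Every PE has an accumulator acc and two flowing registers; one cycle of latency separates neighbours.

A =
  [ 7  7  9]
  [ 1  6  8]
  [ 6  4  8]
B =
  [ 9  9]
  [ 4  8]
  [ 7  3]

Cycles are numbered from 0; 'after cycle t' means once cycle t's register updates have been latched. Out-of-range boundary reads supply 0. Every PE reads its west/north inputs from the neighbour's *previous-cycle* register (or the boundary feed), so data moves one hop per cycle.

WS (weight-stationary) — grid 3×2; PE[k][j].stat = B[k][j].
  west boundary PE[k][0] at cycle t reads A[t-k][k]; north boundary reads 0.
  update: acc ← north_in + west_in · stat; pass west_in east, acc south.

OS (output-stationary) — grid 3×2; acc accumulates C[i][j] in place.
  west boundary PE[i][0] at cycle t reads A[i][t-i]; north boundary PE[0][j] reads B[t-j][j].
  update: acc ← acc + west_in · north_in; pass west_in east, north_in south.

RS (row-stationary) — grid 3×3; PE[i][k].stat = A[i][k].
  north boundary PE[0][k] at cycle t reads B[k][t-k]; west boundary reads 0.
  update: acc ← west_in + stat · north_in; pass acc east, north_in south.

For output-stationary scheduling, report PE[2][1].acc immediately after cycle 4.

OS (3×2). Following PE[2][1] plus its west/north inputs:
  step 0 · PE1,1: acc=0; fwd→0 fwd↓0
  step 0 · PE2,0: acc=0; fwd→0 fwd↓0
  step 0 · PE2,1: acc=0; fwd→0 fwd↓0
  step 1 · PE1,1: acc=0; fwd→0 fwd↓0
  step 1 · PE2,0: acc=0; fwd→0 fwd↓0
  step 1 · PE2,1: acc=0; fwd→0 fwd↓0
  step 2 · PE1,1: acc=9; fwd→1 fwd↓9
  step 2 · PE2,0: acc=54; fwd→6 fwd↓9
  step 2 · PE2,1: acc=0; fwd→0 fwd↓0
  step 3 · PE1,1: acc=57; fwd→6 fwd↓8
  step 3 · PE2,0: acc=70; fwd→4 fwd↓4
  step 3 · PE2,1: acc=54; fwd→6 fwd↓9
  step 4 · PE1,1: acc=81; fwd→8 fwd↓3
  step 4 · PE2,0: acc=126; fwd→8 fwd↓7
  step 4 · PE2,1: acc=86; fwd→4 fwd↓8

PE[2][1].acc = 86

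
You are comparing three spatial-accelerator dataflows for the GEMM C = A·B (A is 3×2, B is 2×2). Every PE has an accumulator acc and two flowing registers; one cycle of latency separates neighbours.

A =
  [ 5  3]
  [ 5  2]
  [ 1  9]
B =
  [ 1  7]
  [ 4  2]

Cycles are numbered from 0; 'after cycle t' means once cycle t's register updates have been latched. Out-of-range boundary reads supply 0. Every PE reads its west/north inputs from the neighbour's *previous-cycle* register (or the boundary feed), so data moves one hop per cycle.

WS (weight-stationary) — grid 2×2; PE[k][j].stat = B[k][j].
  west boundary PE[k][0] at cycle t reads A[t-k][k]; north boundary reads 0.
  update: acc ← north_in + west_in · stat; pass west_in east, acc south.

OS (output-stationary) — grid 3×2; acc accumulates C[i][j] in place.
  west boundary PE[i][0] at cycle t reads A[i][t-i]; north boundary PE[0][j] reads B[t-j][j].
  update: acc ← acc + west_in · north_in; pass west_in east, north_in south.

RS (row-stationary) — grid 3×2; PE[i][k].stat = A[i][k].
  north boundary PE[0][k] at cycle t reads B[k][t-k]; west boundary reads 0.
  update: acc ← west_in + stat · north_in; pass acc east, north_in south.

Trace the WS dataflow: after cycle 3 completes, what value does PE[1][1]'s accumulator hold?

PE[1][1].acc = 39

WS (2×2). Following PE[1][1] plus its west/north inputs:
  c0 r0c1: 0 / 0 / 0
  c0 r1c0: 0 / 0 / 0
  c0 r1c1: 0 / 0 / 0
  c1 r0c1: 35 / 5 / 35
  c1 r1c0: 17 / 3 / 17
  c1 r1c1: 0 / 0 / 0
  c2 r0c1: 35 / 5 / 35
  c2 r1c0: 13 / 2 / 13
  c2 r1c1: 41 / 3 / 41
  c3 r0c1: 7 / 1 / 7
  c3 r1c0: 37 / 9 / 37
  c3 r1c1: 39 / 2 / 39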